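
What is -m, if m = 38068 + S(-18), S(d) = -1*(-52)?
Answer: -38120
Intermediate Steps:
S(d) = 52
m = 38120 (m = 38068 + 52 = 38120)
-m = -1*38120 = -38120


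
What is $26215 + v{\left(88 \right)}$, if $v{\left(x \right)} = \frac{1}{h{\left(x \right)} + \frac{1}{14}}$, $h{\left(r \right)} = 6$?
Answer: $\frac{2228289}{85} \approx 26215.0$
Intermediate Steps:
$v{\left(x \right)} = \frac{14}{85}$ ($v{\left(x \right)} = \frac{1}{6 + \frac{1}{14}} = \frac{1}{\frac{85}{14}} = \frac{14}{85}$)
$26215 + v{\left(88 \right)} = 26215 + \frac{14}{85} = \frac{2228289}{85}$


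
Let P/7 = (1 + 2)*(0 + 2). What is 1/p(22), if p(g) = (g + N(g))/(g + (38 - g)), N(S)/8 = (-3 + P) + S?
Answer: 19/255 ≈ 0.074510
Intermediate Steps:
P = 42 (P = 7*((1 + 2)*(0 + 2)) = 7*(3*2) = 7*6 = 42)
N(S) = 312 + 8*S (N(S) = 8*((-3 + 42) + S) = 8*(39 + S) = 312 + 8*S)
p(g) = 156/19 + 9*g/38 (p(g) = (g + (312 + 8*g))/(g + (38 - g)) = (312 + 9*g)/38 = (312 + 9*g)*(1/38) = 156/19 + 9*g/38)
1/p(22) = 1/(156/19 + (9/38)*22) = 1/(156/19 + 99/19) = 1/(255/19) = 19/255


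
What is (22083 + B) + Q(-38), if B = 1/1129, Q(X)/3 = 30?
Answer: 25033318/1129 ≈ 22173.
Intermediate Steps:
Q(X) = 90 (Q(X) = 3*30 = 90)
B = 1/1129 ≈ 0.00088574
(22083 + B) + Q(-38) = (22083 + 1/1129) + 90 = 24931708/1129 + 90 = 25033318/1129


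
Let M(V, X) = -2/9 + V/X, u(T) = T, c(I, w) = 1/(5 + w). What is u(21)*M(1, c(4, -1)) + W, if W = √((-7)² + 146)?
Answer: 238/3 + √195 ≈ 93.298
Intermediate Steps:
M(V, X) = -2/9 + V/X (M(V, X) = -2*⅑ + V/X = -2/9 + V/X)
W = √195 (W = √(49 + 146) = √195 ≈ 13.964)
u(21)*M(1, c(4, -1)) + W = 21*(-2/9 + 1/1/(5 - 1)) + √195 = 21*(-2/9 + 1/1/4) + √195 = 21*(-2/9 + 1/(¼)) + √195 = 21*(-2/9 + 1*4) + √195 = 21*(-2/9 + 4) + √195 = 21*(34/9) + √195 = 238/3 + √195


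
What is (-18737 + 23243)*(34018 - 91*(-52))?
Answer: 174607500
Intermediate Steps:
(-18737 + 23243)*(34018 - 91*(-52)) = 4506*(34018 + 4732) = 4506*38750 = 174607500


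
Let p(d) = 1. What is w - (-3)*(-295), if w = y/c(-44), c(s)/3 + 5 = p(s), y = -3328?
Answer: -1823/3 ≈ -607.67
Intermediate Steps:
c(s) = -12 (c(s) = -15 + 3*1 = -15 + 3 = -12)
w = 832/3 (w = -3328/(-12) = -3328*(-1/12) = 832/3 ≈ 277.33)
w - (-3)*(-295) = 832/3 - (-3)*(-295) = 832/3 - 1*885 = 832/3 - 885 = -1823/3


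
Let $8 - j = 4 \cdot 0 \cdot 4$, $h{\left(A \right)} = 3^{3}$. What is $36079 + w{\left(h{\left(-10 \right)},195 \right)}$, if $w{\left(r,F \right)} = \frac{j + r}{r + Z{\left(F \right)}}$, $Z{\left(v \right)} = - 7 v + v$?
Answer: $\frac{41238262}{1143} \approx 36079.0$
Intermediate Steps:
$Z{\left(v \right)} = - 6 v$
$h{\left(A \right)} = 27$
$j = 8$ ($j = 8 - 4 \cdot 0 \cdot 4 = 8 - 0 \cdot 4 = 8 - 0 = 8 + 0 = 8$)
$w{\left(r,F \right)} = \frac{8 + r}{r - 6 F}$
$36079 + w{\left(h{\left(-10 \right)},195 \right)} = 36079 + \frac{8 + 27}{27 - 1170} = 36079 + \frac{1}{27 - 1170} \cdot 35 = 36079 + \frac{1}{-1143} \cdot 35 = 36079 - \frac{35}{1143} = \frac{41238262}{1143}$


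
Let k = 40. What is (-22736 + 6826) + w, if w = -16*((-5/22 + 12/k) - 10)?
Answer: -866314/55 ≈ -15751.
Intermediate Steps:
w = 8736/55 (w = -16*((-5/22 + 12/40) - 10) = -16*((-5*1/22 + 12*(1/40)) - 10) = -16*((-5/22 + 3/10) - 10) = -16*(4/55 - 10) = -16*(-546/55) = 8736/55 ≈ 158.84)
(-22736 + 6826) + w = (-22736 + 6826) + 8736/55 = -15910 + 8736/55 = -866314/55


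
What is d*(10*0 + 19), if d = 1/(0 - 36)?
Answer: -19/36 ≈ -0.52778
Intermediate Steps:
d = -1/36 (d = 1/(-36) = -1/36 ≈ -0.027778)
d*(10*0 + 19) = -(10*0 + 19)/36 = -(0 + 19)/36 = -1/36*19 = -19/36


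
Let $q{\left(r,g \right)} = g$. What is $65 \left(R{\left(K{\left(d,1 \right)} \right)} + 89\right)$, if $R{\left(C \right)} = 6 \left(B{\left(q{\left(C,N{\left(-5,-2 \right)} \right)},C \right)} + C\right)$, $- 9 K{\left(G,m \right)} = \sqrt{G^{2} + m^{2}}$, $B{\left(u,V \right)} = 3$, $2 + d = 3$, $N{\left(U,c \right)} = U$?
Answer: $6955 - \frac{130 \sqrt{2}}{3} \approx 6893.7$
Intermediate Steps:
$d = 1$ ($d = -2 + 3 = 1$)
$K{\left(G,m \right)} = - \frac{\sqrt{G^{2} + m^{2}}}{9}$
$R{\left(C \right)} = 18 + 6 C$ ($R{\left(C \right)} = 6 \left(3 + C\right) = 18 + 6 C$)
$65 \left(R{\left(K{\left(d,1 \right)} \right)} + 89\right) = 65 \left(\left(18 + 6 \left(- \frac{\sqrt{1^{2} + 1^{2}}}{9}\right)\right) + 89\right) = 65 \left(\left(18 + 6 \left(- \frac{\sqrt{1 + 1}}{9}\right)\right) + 89\right) = 65 \left(\left(18 + 6 \left(- \frac{\sqrt{2}}{9}\right)\right) + 89\right) = 65 \left(\left(18 - \frac{2 \sqrt{2}}{3}\right) + 89\right) = 65 \left(107 - \frac{2 \sqrt{2}}{3}\right) = 6955 - \frac{130 \sqrt{2}}{3}$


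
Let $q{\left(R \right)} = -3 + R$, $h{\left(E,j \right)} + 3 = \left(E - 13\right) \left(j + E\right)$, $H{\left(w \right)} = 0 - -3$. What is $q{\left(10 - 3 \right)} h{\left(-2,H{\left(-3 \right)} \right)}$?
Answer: $-72$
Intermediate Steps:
$H{\left(w \right)} = 3$ ($H{\left(w \right)} = 0 + 3 = 3$)
$h{\left(E,j \right)} = -3 + \left(-13 + E\right) \left(E + j\right)$ ($h{\left(E,j \right)} = -3 + \left(E - 13\right) \left(j + E\right) = -3 + \left(-13 + E\right) \left(E + j\right)$)
$q{\left(10 - 3 \right)} h{\left(-2,H{\left(-3 \right)} \right)} = \left(-3 + \left(10 - 3\right)\right) \left(-3 + \left(-2\right)^{2} - -26 - 39 - 6\right) = \left(-3 + \left(10 - 3\right)\right) \left(-3 + 4 + 26 - 39 - 6\right) = \left(-3 + 7\right) \left(-18\right) = 4 \left(-18\right) = -72$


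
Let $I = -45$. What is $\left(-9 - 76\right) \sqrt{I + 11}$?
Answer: $- 85 i \sqrt{34} \approx - 495.63 i$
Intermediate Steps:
$\left(-9 - 76\right) \sqrt{I + 11} = \left(-9 - 76\right) \sqrt{-45 + 11} = - 85 \sqrt{-34} = - 85 i \sqrt{34}$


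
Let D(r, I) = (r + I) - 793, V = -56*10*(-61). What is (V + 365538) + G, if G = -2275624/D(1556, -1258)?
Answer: 200126134/495 ≈ 4.0430e+5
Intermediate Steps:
V = 34160 (V = -560*(-61) = 34160)
D(r, I) = -793 + I + r (D(r, I) = (I + r) - 793 = -793 + I + r)
G = 2275624/495 (G = -2275624/(-793 - 1258 + 1556) = -2275624/(-495) = -2275624*(-1/495) = 2275624/495 ≈ 4597.2)
(V + 365538) + G = (34160 + 365538) + 2275624/495 = 399698 + 2275624/495 = 200126134/495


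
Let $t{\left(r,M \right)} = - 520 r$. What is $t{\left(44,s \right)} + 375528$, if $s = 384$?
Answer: $352648$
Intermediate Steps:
$t{\left(44,s \right)} + 375528 = \left(-520\right) 44 + 375528 = -22880 + 375528 = 352648$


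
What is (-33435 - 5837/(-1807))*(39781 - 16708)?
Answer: -107220600168/139 ≈ -7.7137e+8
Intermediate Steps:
(-33435 - 5837/(-1807))*(39781 - 16708) = (-33435 - 5837*(-1/1807))*23073 = (-33435 + 449/139)*23073 = -4647016/139*23073 = -107220600168/139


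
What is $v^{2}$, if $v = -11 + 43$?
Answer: $1024$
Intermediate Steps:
$v = 32$
$v^{2} = 32^{2} = 1024$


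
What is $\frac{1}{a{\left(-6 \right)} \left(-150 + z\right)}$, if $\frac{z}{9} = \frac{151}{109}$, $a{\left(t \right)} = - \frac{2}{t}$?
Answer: $- \frac{109}{4997} \approx -0.021813$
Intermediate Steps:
$z = \frac{1359}{109}$ ($z = 9 \cdot \frac{151}{109} = \frac{1359}{109} \approx 12.468$)
$\frac{1}{a{\left(-6 \right)} \left(-150 + z\right)} = \frac{1}{- \frac{2}{-6} \left(-150 + \frac{1359}{109}\right)} = \frac{1}{\left(-2\right) \left(- \frac{1}{6}\right) \left(- \frac{14991}{109}\right)} = \frac{1}{\frac{1}{3} \left(- \frac{14991}{109}\right)} = \frac{1}{- \frac{4997}{109}} = - \frac{109}{4997}$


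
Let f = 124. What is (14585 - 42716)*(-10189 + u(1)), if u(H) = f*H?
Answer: 283138515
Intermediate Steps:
u(H) = 124*H
(14585 - 42716)*(-10189 + u(1)) = (14585 - 42716)*(-10189 + 124*1) = -28131*(-10189 + 124) = -28131*(-10065) = 283138515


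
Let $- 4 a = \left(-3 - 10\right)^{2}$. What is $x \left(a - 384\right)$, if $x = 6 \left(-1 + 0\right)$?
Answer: $\frac{5115}{2} \approx 2557.5$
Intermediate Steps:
$a = - \frac{169}{4}$ ($a = - \frac{\left(-3 - 10\right)^{2}}{4} = - \frac{\left(-13\right)^{2}}{4} = \left(- \frac{1}{4}\right) 169 = - \frac{169}{4} \approx -42.25$)
$x = -6$ ($x = 6 \left(-1\right) = -6$)
$x \left(a - 384\right) = - 6 \left(- \frac{169}{4} - 384\right) = \left(-6\right) \left(- \frac{1705}{4}\right) = \frac{5115}{2}$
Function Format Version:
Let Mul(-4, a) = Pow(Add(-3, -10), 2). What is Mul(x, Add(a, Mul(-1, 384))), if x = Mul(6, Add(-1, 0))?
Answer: Rational(5115, 2) ≈ 2557.5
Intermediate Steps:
a = Rational(-169, 4) (a = Mul(Rational(-1, 4), Pow(Add(-3, -10), 2)) = Mul(Rational(-1, 4), Pow(-13, 2)) = Mul(Rational(-1, 4), 169) = Rational(-169, 4) ≈ -42.250)
x = -6 (x = Mul(6, -1) = -6)
Mul(x, Add(a, Mul(-1, 384))) = Mul(-6, Add(Rational(-169, 4), Mul(-1, 384))) = Mul(-6, Add(Rational(-169, 4), -384)) = Mul(-6, Rational(-1705, 4)) = Rational(5115, 2)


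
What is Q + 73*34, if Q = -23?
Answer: 2459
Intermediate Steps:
Q + 73*34 = -23 + 73*34 = -23 + 2482 = 2459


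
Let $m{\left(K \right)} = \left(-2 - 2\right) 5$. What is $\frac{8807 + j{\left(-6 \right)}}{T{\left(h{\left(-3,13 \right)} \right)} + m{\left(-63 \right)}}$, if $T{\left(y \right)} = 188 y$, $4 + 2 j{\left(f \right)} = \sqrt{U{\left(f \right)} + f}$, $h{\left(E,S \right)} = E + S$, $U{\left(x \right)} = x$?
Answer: $\frac{587}{124} + \frac{i \sqrt{3}}{1860} \approx 4.7339 + 0.00093121 i$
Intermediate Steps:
$m{\left(K \right)} = -20$ ($m{\left(K \right)} = \left(-4\right) 5 = -20$)
$j{\left(f \right)} = -2 + \frac{\sqrt{2} \sqrt{f}}{2}$ ($j{\left(f \right)} = -2 + \frac{\sqrt{f + f}}{2} = -2 + \frac{\sqrt{2 f}}{2} = -2 + \frac{\sqrt{2} \sqrt{f}}{2}$)
$\frac{8807 + j{\left(-6 \right)}}{T{\left(h{\left(-3,13 \right)} \right)} + m{\left(-63 \right)}} = \frac{8807 - \left(2 - \frac{\sqrt{2} \sqrt{-6}}{2}\right)}{188 \left(-3 + 13\right) - 20} = \frac{8807 - \left(2 - \frac{\sqrt{2} i \sqrt{6}}{2}\right)}{188 \cdot 10 - 20} = \frac{8807 - \left(2 - i \sqrt{3}\right)}{1880 - 20} = \frac{8805 + i \sqrt{3}}{1860} = \left(8805 + i \sqrt{3}\right) \frac{1}{1860} = \frac{587}{124} + \frac{i \sqrt{3}}{1860}$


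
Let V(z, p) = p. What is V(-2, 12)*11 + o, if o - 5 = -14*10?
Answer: -3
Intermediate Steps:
o = -135 (o = 5 - 14*10 = 5 - 140 = -135)
V(-2, 12)*11 + o = 12*11 - 135 = 132 - 135 = -3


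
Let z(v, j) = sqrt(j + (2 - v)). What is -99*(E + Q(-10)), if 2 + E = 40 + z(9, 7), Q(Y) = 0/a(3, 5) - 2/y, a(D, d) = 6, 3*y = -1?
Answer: -4356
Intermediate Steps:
z(v, j) = sqrt(2 + j - v)
y = -1/3 (y = (1/3)*(-1) = -1/3 ≈ -0.33333)
Q(Y) = 6 (Q(Y) = 0/6 - 2/(-1/3) = 0*(1/6) - 2*(-3) = 0 + 6 = 6)
E = 38 (E = -2 + (40 + sqrt(2 + 7 - 1*9)) = -2 + (40 + sqrt(2 + 7 - 9)) = -2 + (40 + sqrt(0)) = -2 + (40 + 0) = -2 + 40 = 38)
-99*(E + Q(-10)) = -99*(38 + 6) = -99*44 = -4356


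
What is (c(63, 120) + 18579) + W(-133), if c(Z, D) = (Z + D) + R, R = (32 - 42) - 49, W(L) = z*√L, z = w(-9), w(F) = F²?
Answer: 18703 + 81*I*√133 ≈ 18703.0 + 934.14*I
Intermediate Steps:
z = 81 (z = (-9)² = 81)
W(L) = 81*√L
R = -59 (R = -10 - 49 = -59)
c(Z, D) = -59 + D + Z (c(Z, D) = (Z + D) - 59 = (D + Z) - 59 = -59 + D + Z)
(c(63, 120) + 18579) + W(-133) = ((-59 + 120 + 63) + 18579) + 81*√(-133) = (124 + 18579) + 81*(I*√133) = 18703 + 81*I*√133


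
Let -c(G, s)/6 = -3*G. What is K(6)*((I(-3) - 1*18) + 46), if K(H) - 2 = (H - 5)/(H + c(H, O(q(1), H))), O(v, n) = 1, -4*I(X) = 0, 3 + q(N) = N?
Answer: 3206/57 ≈ 56.246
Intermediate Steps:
q(N) = -3 + N
I(X) = 0 (I(X) = -¼*0 = 0)
c(G, s) = 18*G (c(G, s) = -(-18)*G = 18*G)
K(H) = 2 + (-5 + H)/(19*H) (K(H) = 2 + (H - 5)/(H + 18*H) = 2 + (-5 + H)/((19*H)) = 2 + (-5 + H)*(1/(19*H)) = 2 + (-5 + H)/(19*H))
K(6)*((I(-3) - 1*18) + 46) = ((1/19)*(-5 + 39*6)/6)*((0 - 1*18) + 46) = ((1/19)*(⅙)*(-5 + 234))*((0 - 18) + 46) = ((1/19)*(⅙)*229)*(-18 + 46) = (229/114)*28 = 3206/57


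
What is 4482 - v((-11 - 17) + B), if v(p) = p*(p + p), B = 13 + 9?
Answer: 4410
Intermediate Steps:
B = 22
v(p) = 2*p² (v(p) = p*(2*p) = 2*p²)
4482 - v((-11 - 17) + B) = 4482 - 2*((-11 - 17) + 22)² = 4482 - 2*(-28 + 22)² = 4482 - 2*(-6)² = 4482 - 2*36 = 4482 - 1*72 = 4482 - 72 = 4410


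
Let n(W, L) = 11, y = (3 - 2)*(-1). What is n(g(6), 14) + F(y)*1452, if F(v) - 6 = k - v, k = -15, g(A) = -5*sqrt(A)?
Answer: -11605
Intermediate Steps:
y = -1 (y = 1*(-1) = -1)
F(v) = -9 - v (F(v) = 6 + (-15 - v) = -9 - v)
n(g(6), 14) + F(y)*1452 = 11 + (-9 - 1*(-1))*1452 = 11 + (-9 + 1)*1452 = 11 - 8*1452 = 11 - 11616 = -11605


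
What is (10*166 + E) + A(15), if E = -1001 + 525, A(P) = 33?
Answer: 1217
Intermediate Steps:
E = -476
(10*166 + E) + A(15) = (10*166 - 476) + 33 = (1660 - 476) + 33 = 1184 + 33 = 1217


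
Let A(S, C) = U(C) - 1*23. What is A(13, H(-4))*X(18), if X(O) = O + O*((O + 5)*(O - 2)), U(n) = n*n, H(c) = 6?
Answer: 86346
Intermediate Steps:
U(n) = n**2
X(O) = O + O*(-2 + O)*(5 + O) (X(O) = O + O*((5 + O)*(-2 + O)) = O + O*((-2 + O)*(5 + O)) = O + O*(-2 + O)*(5 + O))
A(S, C) = -23 + C**2 (A(S, C) = C**2 - 1*23 = C**2 - 23 = -23 + C**2)
A(13, H(-4))*X(18) = (-23 + 6**2)*(18*(-9 + 18**2 + 3*18)) = (-23 + 36)*(18*(-9 + 324 + 54)) = 13*(18*369) = 13*6642 = 86346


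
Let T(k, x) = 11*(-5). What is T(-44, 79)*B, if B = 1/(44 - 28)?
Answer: -55/16 ≈ -3.4375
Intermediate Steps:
T(k, x) = -55
B = 1/16 ≈ 0.062500
T(-44, 79)*B = -55*1/16 = -55/16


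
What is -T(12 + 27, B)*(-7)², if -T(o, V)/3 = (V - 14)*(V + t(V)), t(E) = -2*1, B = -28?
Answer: 185220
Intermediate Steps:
t(E) = -2
T(o, V) = -3*(-14 + V)*(-2 + V) (T(o, V) = -3*(V - 14)*(V - 2) = -3*(-14 + V)*(-2 + V))
-T(12 + 27, B)*(-7)² = -(-84 - 3*(-28)² + 48*(-28))*(-7)² = -(-84 - 3*784 - 1344)*49 = -(-84 - 2352 - 1344)*49 = -(-3780)*49 = -1*(-185220) = 185220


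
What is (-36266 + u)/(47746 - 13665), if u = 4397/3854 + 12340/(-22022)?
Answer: -1538973628617/1446274743914 ≈ -1.0641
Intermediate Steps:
u = 24636187/42436394 (u = 4397*(1/3854) + 12340*(-1/22022) = 4397/3854 - 6170/11011 = 24636187/42436394 ≈ 0.58054)
(-36266 + u)/(47746 - 13665) = (-36266 + 24636187/42436394)/(47746 - 13665) = -1538973628617/42436394/34081 = -1538973628617/42436394*1/34081 = -1538973628617/1446274743914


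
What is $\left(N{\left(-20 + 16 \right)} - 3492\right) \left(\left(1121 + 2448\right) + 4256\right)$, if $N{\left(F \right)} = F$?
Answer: $-27356200$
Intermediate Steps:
$\left(N{\left(-20 + 16 \right)} - 3492\right) \left(\left(1121 + 2448\right) + 4256\right) = \left(\left(-20 + 16\right) - 3492\right) \left(\left(1121 + 2448\right) + 4256\right) = \left(-4 - 3492\right) \left(3569 + 4256\right) = \left(-3496\right) 7825 = -27356200$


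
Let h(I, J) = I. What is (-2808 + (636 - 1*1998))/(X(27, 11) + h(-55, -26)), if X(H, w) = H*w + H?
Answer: -4170/269 ≈ -15.502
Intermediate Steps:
X(H, w) = H + H*w
(-2808 + (636 - 1*1998))/(X(27, 11) + h(-55, -26)) = (-2808 + (636 - 1*1998))/(27*(1 + 11) - 55) = (-2808 + (636 - 1998))/(27*12 - 55) = (-2808 - 1362)/(324 - 55) = -4170/269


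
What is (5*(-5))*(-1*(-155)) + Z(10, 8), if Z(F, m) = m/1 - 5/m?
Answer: -30941/8 ≈ -3867.6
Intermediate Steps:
Z(F, m) = m - 5/m (Z(F, m) = m*1 - 5/m = m - 5/m)
(5*(-5))*(-1*(-155)) + Z(10, 8) = (5*(-5))*(-1*(-155)) + (8 - 5/8) = -25*155 + (8 - 5*1/8) = -3875 + (8 - 5/8) = -3875 + 59/8 = -30941/8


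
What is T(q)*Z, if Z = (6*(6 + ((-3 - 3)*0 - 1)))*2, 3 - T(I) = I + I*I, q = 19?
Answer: -22620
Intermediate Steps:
T(I) = 3 - I - I² (T(I) = 3 - (I + I*I) = 3 - (I + I²) = 3 + (-I - I²) = 3 - I - I²)
Z = 60 (Z = (6*(6 + (-6*0 - 1)))*2 = (6*(6 + (0 - 1)))*2 = (6*(6 - 1))*2 = (6*5)*2 = 30*2 = 60)
T(q)*Z = (3 - 1*19 - 1*19²)*60 = (3 - 19 - 1*361)*60 = (3 - 19 - 361)*60 = -377*60 = -22620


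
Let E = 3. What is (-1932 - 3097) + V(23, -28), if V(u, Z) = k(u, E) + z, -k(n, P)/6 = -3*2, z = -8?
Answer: -5001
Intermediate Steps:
k(n, P) = 36 (k(n, P) = -(-18)*2 = -6*(-6) = 36)
V(u, Z) = 28 (V(u, Z) = 36 - 8 = 28)
(-1932 - 3097) + V(23, -28) = (-1932 - 3097) + 28 = -5029 + 28 = -5001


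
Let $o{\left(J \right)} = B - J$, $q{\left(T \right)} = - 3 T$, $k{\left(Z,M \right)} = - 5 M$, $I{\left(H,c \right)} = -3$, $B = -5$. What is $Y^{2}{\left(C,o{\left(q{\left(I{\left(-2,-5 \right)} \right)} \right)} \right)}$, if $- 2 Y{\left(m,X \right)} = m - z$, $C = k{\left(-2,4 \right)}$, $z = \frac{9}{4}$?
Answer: $\frac{7921}{64} \approx 123.77$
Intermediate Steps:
$z = \frac{9}{4}$ ($z = 9 \cdot \frac{1}{4} = \frac{9}{4} \approx 2.25$)
$C = -20$ ($C = \left(-5\right) 4 = -20$)
$o{\left(J \right)} = -5 - J$
$Y{\left(m,X \right)} = \frac{9}{8} - \frac{m}{2}$ ($Y{\left(m,X \right)} = - \frac{m - \frac{9}{4}}{2} = - \frac{- \frac{9}{4} + m}{2} = \frac{9}{8} - \frac{m}{2}$)
$Y^{2}{\left(C,o{\left(q{\left(I{\left(-2,-5 \right)} \right)} \right)} \right)} = \left(\frac{9}{8} - -10\right)^{2} = \left(\frac{9}{8} + 10\right)^{2} = \left(\frac{89}{8}\right)^{2} = \frac{7921}{64}$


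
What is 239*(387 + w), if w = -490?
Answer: -24617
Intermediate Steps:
239*(387 + w) = 239*(387 - 490) = 239*(-103) = -24617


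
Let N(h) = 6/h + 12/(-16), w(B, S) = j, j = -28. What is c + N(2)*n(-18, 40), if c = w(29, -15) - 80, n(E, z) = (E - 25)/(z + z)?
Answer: -34947/320 ≈ -109.21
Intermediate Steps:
w(B, S) = -28
N(h) = -¾ + 6/h (N(h) = 6/h + 12*(-1/16) = 6/h - ¾ = -¾ + 6/h)
n(E, z) = (-25 + E)/(2*z) (n(E, z) = (-25 + E)/((2*z)) = (-25 + E)*(1/(2*z)) = (-25 + E)/(2*z))
c = -108 (c = -28 - 80 = -108)
c + N(2)*n(-18, 40) = -108 + (-¾ + 6/2)*((½)*(-25 - 18)/40) = -108 + (-¾ + 6*(½))*((½)*(1/40)*(-43)) = -108 + (-¾ + 3)*(-43/80) = -108 + (9/4)*(-43/80) = -108 - 387/320 = -34947/320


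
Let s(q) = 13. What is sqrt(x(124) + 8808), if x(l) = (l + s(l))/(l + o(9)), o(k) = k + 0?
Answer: sqrt(155822933)/133 ≈ 93.856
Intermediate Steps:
o(k) = k
x(l) = (13 + l)/(9 + l) (x(l) = (l + 13)/(l + 9) = (13 + l)/(9 + l))
sqrt(x(124) + 8808) = sqrt((13 + 124)/(9 + 124) + 8808) = sqrt(137/133 + 8808) = sqrt(1171601/133) = sqrt(155822933)/133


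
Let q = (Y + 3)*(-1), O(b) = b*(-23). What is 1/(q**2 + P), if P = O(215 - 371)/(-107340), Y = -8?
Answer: 8945/223326 ≈ 0.040054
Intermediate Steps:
O(b) = -23*b
q = 5 (q = (-8 + 3)*(-1) = -5*(-1) = 5)
P = -299/8945 (P = -23*(215 - 371)/(-107340) = -23*(-156)*(-1/107340) = 3588*(-1/107340) = -299/8945 ≈ -0.033427)
1/(q**2 + P) = 1/(5**2 - 299/8945) = 1/(25 - 299/8945) = 1/(223326/8945) = 8945/223326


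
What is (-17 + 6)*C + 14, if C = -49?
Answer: 553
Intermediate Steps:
(-17 + 6)*C + 14 = (-17 + 6)*(-49) + 14 = -11*(-49) + 14 = 539 + 14 = 553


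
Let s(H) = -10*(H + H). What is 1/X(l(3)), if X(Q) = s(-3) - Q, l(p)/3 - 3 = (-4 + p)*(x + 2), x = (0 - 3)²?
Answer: 1/84 ≈ 0.011905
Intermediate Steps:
x = 9 (x = (-3)² = 9)
s(H) = -20*H
l(p) = -123 + 33*p (l(p) = 9 + 3*((-4 + p)*(9 + 2)) = 9 + 3*((-4 + p)*11) = 9 + 3*(-44 + 11*p) = 9 + (-132 + 33*p) = -123 + 33*p)
X(Q) = 60 - Q (X(Q) = -20*(-3) - Q = 60 - Q)
1/X(l(3)) = 1/(60 - (-123 + 33*3)) = 1/(60 - (-123 + 99)) = 1/(60 - 1*(-24)) = 1/(60 + 24) = 1/84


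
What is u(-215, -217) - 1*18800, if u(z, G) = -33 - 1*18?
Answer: -18851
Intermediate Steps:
u(z, G) = -51 (u(z, G) = -33 - 18 = -51)
u(-215, -217) - 1*18800 = -51 - 1*18800 = -51 - 18800 = -18851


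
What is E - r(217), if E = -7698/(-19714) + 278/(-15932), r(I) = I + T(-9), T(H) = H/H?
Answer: -17088256905/78520862 ≈ -217.63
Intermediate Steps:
T(H) = 1
r(I) = 1 + I (r(I) = I + 1 = 1 + I)
E = 29291011/78520862 (E = -7698*(-1/19714) + 278*(-1/15932) = 3849/9857 - 139/7966 = 29291011/78520862 ≈ 0.37303)
E - r(217) = 29291011/78520862 - (1 + 217) = 29291011/78520862 - 1*218 = 29291011/78520862 - 218 = -17088256905/78520862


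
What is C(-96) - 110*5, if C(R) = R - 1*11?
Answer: -657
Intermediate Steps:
C(R) = -11 + R (C(R) = R - 11 = -11 + R)
C(-96) - 110*5 = (-11 - 96) - 110*5 = -107 - 1*550 = -107 - 550 = -657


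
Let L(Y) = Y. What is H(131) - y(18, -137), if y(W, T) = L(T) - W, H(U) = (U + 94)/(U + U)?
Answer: 40835/262 ≈ 155.86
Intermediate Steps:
H(U) = (94 + U)/(2*U) (H(U) = (94 + U)/((2*U)) = (94 + U)*(1/(2*U)) = (94 + U)/(2*U))
y(W, T) = T - W
H(131) - y(18, -137) = (½)*(94 + 131)/131 - (-137 - 1*18) = (½)*(1/131)*225 - (-137 - 18) = 225/262 - 1*(-155) = 225/262 + 155 = 40835/262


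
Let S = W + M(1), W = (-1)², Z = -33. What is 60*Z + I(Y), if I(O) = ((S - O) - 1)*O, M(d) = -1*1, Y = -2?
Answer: -1982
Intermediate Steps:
W = 1
M(d) = -1
S = 0 (S = 1 - 1 = 0)
I(O) = O*(-1 - O) (I(O) = ((0 - O) - 1)*O = (-O - 1)*O = (-1 - O)*O = O*(-1 - O))
60*Z + I(Y) = 60*(-33) - 1*(-2)*(1 - 2) = -1980 - 1*(-2)*(-1) = -1980 - 2 = -1982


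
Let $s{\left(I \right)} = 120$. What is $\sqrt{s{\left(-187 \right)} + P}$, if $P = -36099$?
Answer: $i \sqrt{35979} \approx 189.68 i$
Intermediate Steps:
$\sqrt{s{\left(-187 \right)} + P} = \sqrt{120 - 36099} = \sqrt{-35979} = i \sqrt{35979}$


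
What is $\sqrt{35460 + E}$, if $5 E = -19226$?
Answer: $\frac{7 \sqrt{16130}}{5} \approx 177.81$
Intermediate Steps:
$E = - \frac{19226}{5}$ ($E = \frac{1}{5} \left(-19226\right) = - \frac{19226}{5} \approx -3845.2$)
$\sqrt{35460 + E} = \sqrt{35460 - \frac{19226}{5}} = \sqrt{\frac{158074}{5}} = \frac{7 \sqrt{16130}}{5}$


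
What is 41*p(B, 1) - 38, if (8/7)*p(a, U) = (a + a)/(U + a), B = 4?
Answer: 97/5 ≈ 19.400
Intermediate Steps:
p(a, U) = 7*a/(4*(U + a)) (p(a, U) = 7*((a + a)/(U + a))/8 = 7*((2*a)/(U + a))/8 = 7*(2*a/(U + a))/8 = 7*a/(4*(U + a)))
41*p(B, 1) - 38 = 41*((7/4)*4/(1 + 4)) - 38 = 41*((7/4)*4/5) - 38 = 41*((7/4)*4*(⅕)) - 38 = 41*(7/5) - 38 = 287/5 - 38 = 97/5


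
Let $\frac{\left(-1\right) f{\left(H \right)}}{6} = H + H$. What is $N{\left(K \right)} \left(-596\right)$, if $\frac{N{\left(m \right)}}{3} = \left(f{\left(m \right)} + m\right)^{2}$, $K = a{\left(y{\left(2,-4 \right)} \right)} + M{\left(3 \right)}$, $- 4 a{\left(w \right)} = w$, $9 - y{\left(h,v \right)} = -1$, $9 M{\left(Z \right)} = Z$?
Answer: $- \frac{3046901}{3} \approx -1.0156 \cdot 10^{6}$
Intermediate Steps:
$M{\left(Z \right)} = \frac{Z}{9}$
$f{\left(H \right)} = - 12 H$ ($f{\left(H \right)} = - 6 \left(H + H\right) = - 6 \cdot 2 H = - 12 H$)
$y{\left(h,v \right)} = 10$ ($y{\left(h,v \right)} = 9 - -1 = 9 + 1 = 10$)
$a{\left(w \right)} = - \frac{w}{4}$
$K = - \frac{13}{6}$ ($K = \left(- \frac{1}{4}\right) 10 + \frac{1}{9} \cdot 3 = - \frac{5}{2} + \frac{1}{3} = - \frac{13}{6} \approx -2.1667$)
$N{\left(m \right)} = 363 m^{2}$ ($N{\left(m \right)} = 3 \left(- 12 m + m\right)^{2} = 3 \left(- 11 m\right)^{2} = 3 \cdot 121 m^{2} = 363 m^{2}$)
$N{\left(K \right)} \left(-596\right) = 363 \left(- \frac{13}{6}\right)^{2} \left(-596\right) = 363 \cdot \frac{169}{36} \left(-596\right) = \frac{20449}{12} \left(-596\right) = - \frac{3046901}{3}$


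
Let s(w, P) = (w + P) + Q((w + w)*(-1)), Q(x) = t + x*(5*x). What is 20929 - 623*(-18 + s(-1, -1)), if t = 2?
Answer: 19683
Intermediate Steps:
Q(x) = 2 + 5*x² (Q(x) = 2 + x*(5*x) = 2 + 5*x²)
s(w, P) = 2 + P + w + 20*w² (s(w, P) = (w + P) + (2 + 5*((w + w)*(-1))²) = (P + w) + (2 + 5*((2*w)*(-1))²) = (P + w) + (2 + 5*(-2*w)²) = (P + w) + (2 + 5*(4*w²)) = (P + w) + (2 + 20*w²) = 2 + P + w + 20*w²)
20929 - 623*(-18 + s(-1, -1)) = 20929 - 623*(-18 + (2 - 1 - 1 + 20*(-1)²)) = 20929 - 623*(-18 + (2 - 1 - 1 + 20*1)) = 20929 - 623*(-18 + (2 - 1 - 1 + 20)) = 20929 - 623*(-18 + 20) = 20929 - 623*2 = 20929 - 1*1246 = 20929 - 1246 = 19683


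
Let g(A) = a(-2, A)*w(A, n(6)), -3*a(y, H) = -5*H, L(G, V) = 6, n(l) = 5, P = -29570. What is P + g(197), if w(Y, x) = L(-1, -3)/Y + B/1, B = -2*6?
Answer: -33500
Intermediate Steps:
B = -12
w(Y, x) = -12 + 6/Y (w(Y, x) = 6/Y - 12/1 = 6/Y - 12*1 = 6/Y - 12 = -12 + 6/Y)
a(y, H) = 5*H/3 (a(y, H) = -(-5)*H/3 = 5*H/3)
g(A) = 5*A*(-12 + 6/A)/3 (g(A) = (5*A/3)*(-12 + 6/A) = 5*A*(-12 + 6/A)/3)
P + g(197) = -29570 + (10 - 20*197) = -29570 + (10 - 3940) = -29570 - 3930 = -33500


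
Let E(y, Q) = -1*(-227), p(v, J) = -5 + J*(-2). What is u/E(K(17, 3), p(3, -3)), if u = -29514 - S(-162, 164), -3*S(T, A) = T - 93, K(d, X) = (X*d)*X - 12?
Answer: -29599/227 ≈ -130.39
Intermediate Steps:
K(d, X) = -12 + d*X**2 (K(d, X) = d*X**2 - 12 = -12 + d*X**2)
p(v, J) = -5 - 2*J
S(T, A) = 31 - T/3 (S(T, A) = -(T - 93)/3 = -(-93 + T)/3 = 31 - T/3)
E(y, Q) = 227
u = -29599 (u = -29514 - (31 - 1/3*(-162)) = -29514 - (31 + 54) = -29514 - 1*85 = -29514 - 85 = -29599)
u/E(K(17, 3), p(3, -3)) = -29599/227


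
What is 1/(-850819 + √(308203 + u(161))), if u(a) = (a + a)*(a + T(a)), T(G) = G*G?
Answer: -850819/723884264154 - √8706607/723884264154 ≈ -1.1794e-6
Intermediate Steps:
T(G) = G²
u(a) = 2*a*(a + a²) (u(a) = (a + a)*(a + a²) = (2*a)*(a + a²) = 2*a*(a + a²))
1/(-850819 + √(308203 + u(161))) = 1/(-850819 + √(308203 + 2*161²*(1 + 161))) = 1/(-850819 + √(308203 + 2*25921*162)) = 1/(-850819 + √(308203 + 8398404)) = 1/(-850819 + √8706607)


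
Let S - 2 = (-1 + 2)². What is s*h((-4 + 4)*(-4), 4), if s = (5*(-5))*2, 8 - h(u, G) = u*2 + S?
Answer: -250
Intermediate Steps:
S = 3 (S = 2 + (-1 + 2)² = 2 + 1² = 2 + 1 = 3)
h(u, G) = 5 - 2*u (h(u, G) = 8 - (u*2 + 3) = 8 - (2*u + 3) = 8 - (3 + 2*u) = 8 + (-3 - 2*u) = 5 - 2*u)
s = -50 (s = -25*2 = -50)
s*h((-4 + 4)*(-4), 4) = -50*(5 - 2*(-4 + 4)*(-4)) = -50*(5 - 0*(-4)) = -50*(5 - 2*0) = -50*(5 + 0) = -50*5 = -250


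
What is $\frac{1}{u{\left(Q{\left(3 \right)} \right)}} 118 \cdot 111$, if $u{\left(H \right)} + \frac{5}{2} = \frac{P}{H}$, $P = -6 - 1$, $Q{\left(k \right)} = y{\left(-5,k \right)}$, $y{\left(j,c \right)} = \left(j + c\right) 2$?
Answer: $-17464$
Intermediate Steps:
$y{\left(j,c \right)} = 2 c + 2 j$ ($y{\left(j,c \right)} = \left(c + j\right) 2 = 2 c + 2 j$)
$Q{\left(k \right)} = -10 + 2 k$ ($Q{\left(k \right)} = 2 k + 2 \left(-5\right) = 2 k - 10 = -10 + 2 k$)
$P = -7$ ($P = -6 - 1 = -7$)
$u{\left(H \right)} = - \frac{5}{2} - \frac{7}{H}$
$\frac{1}{u{\left(Q{\left(3 \right)} \right)}} 118 \cdot 111 = \frac{1}{- \frac{5}{2} - \frac{7}{-10 + 2 \cdot 3}} \cdot 118 \cdot 111 = \frac{1}{- \frac{5}{2} - \frac{7}{-10 + 6}} \cdot 118 \cdot 111 = \frac{1}{- \frac{5}{2} - \frac{7}{-4}} \cdot 118 \cdot 111 = \frac{1}{- \frac{5}{2} - - \frac{7}{4}} \cdot 118 \cdot 111 = \frac{1}{- \frac{5}{2} + \frac{7}{4}} \cdot 118 \cdot 111 = \frac{1}{- \frac{3}{4}} \cdot 118 \cdot 111 = \left(- \frac{4}{3}\right) 118 \cdot 111 = \left(- \frac{472}{3}\right) 111 = -17464$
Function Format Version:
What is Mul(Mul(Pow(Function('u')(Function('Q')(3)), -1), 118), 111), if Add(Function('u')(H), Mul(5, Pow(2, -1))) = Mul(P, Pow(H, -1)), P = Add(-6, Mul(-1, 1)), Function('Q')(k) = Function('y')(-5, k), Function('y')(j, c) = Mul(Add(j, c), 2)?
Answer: -17464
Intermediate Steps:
Function('y')(j, c) = Add(Mul(2, c), Mul(2, j)) (Function('y')(j, c) = Mul(Add(c, j), 2) = Add(Mul(2, c), Mul(2, j)))
Function('Q')(k) = Add(-10, Mul(2, k)) (Function('Q')(k) = Add(Mul(2, k), Mul(2, -5)) = Add(Mul(2, k), -10) = Add(-10, Mul(2, k)))
P = -7 (P = Add(-6, -1) = -7)
Function('u')(H) = Add(Rational(-5, 2), Mul(-7, Pow(H, -1)))
Mul(Mul(Pow(Function('u')(Function('Q')(3)), -1), 118), 111) = Mul(Mul(Pow(Add(Rational(-5, 2), Mul(-7, Pow(Add(-10, Mul(2, 3)), -1))), -1), 118), 111) = Mul(Mul(Pow(Add(Rational(-5, 2), Mul(-7, Pow(Add(-10, 6), -1))), -1), 118), 111) = Mul(Mul(Pow(Add(Rational(-5, 2), Mul(-7, Pow(-4, -1))), -1), 118), 111) = Mul(Mul(Pow(Add(Rational(-5, 2), Mul(-7, Rational(-1, 4))), -1), 118), 111) = Mul(Mul(Pow(Add(Rational(-5, 2), Rational(7, 4)), -1), 118), 111) = Mul(Mul(Pow(Rational(-3, 4), -1), 118), 111) = Mul(Mul(Rational(-4, 3), 118), 111) = Mul(Rational(-472, 3), 111) = -17464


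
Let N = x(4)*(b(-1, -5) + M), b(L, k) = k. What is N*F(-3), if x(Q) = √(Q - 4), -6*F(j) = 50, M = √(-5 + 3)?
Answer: 0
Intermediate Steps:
M = I*√2 (M = √(-2) = I*√2 ≈ 1.4142*I)
F(j) = -25/3 (F(j) = -⅙*50 = -25/3)
x(Q) = √(-4 + Q)
N = 0 (N = √(-4 + 4)*(-5 + I*√2) = √0*(-5 + I*√2) = 0*(-5 + I*√2) = 0)
N*F(-3) = 0*(-25/3) = 0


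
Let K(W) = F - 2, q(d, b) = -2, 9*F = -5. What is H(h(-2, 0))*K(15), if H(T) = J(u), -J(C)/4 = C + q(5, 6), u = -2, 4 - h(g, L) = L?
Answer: -368/9 ≈ -40.889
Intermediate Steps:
F = -5/9 (F = (⅑)*(-5) = -5/9 ≈ -0.55556)
h(g, L) = 4 - L
J(C) = 8 - 4*C (J(C) = -4*(C - 2) = -4*(-2 + C) = 8 - 4*C)
K(W) = -23/9 (K(W) = -5/9 - 2 = -23/9)
H(T) = 16 (H(T) = 8 - 4*(-2) = 8 + 8 = 16)
H(h(-2, 0))*K(15) = 16*(-23/9) = -368/9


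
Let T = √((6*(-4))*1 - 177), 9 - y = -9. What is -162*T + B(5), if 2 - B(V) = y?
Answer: -16 - 162*I*√201 ≈ -16.0 - 2296.7*I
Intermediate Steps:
y = 18 (y = 9 - 1*(-9) = 9 + 9 = 18)
B(V) = -16 (B(V) = 2 - 1*18 = 2 - 18 = -16)
T = I*√201 (T = √(-24*1 - 177) = √(-24 - 177) = √(-201) = I*√201 ≈ 14.177*I)
-162*T + B(5) = -162*I*√201 - 16 = -16 - 162*I*√201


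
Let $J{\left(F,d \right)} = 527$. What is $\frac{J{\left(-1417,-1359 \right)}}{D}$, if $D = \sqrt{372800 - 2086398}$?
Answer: $- \frac{527 i \sqrt{1713598}}{1713598} \approx - 0.40258 i$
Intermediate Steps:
$D = i \sqrt{1713598}$ ($D = \sqrt{-1713598} = i \sqrt{1713598} \approx 1309.0 i$)
$\frac{J{\left(-1417,-1359 \right)}}{D} = \frac{527}{i \sqrt{1713598}} = 527 \left(- \frac{i \sqrt{1713598}}{1713598}\right) = - \frac{527 i \sqrt{1713598}}{1713598}$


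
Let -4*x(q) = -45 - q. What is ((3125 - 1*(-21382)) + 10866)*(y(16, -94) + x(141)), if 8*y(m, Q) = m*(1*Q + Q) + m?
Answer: -23169315/2 ≈ -1.1585e+7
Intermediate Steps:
x(q) = 45/4 + q/4 (x(q) = -(-45 - q)/4 = 45/4 + q/4)
y(m, Q) = m/8 + Q*m/4 (y(m, Q) = (m*(1*Q + Q) + m)/8 = (m*(Q + Q) + m)/8 = (m*(2*Q) + m)/8 = (2*Q*m + m)/8 = (m + 2*Q*m)/8 = m/8 + Q*m/4)
((3125 - 1*(-21382)) + 10866)*(y(16, -94) + x(141)) = ((3125 - 1*(-21382)) + 10866)*((1/8)*16*(1 + 2*(-94)) + (45/4 + (1/4)*141)) = ((3125 + 21382) + 10866)*((1/8)*16*(1 - 188) + (45/4 + 141/4)) = (24507 + 10866)*((1/8)*16*(-187) + 93/2) = 35373*(-374 + 93/2) = 35373*(-655/2) = -23169315/2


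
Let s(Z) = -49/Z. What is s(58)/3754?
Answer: -49/217732 ≈ -0.00022505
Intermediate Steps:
s(58)/3754 = -49/58/3754 = -49*1/58*(1/3754) = -49/58*1/3754 = -49/217732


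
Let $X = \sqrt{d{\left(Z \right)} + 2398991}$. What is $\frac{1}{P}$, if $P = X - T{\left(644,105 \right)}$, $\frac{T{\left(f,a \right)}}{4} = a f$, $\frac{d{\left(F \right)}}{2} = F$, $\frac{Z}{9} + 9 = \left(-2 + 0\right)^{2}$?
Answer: $- \frac{270480}{73157031499} - \frac{\sqrt{2398901}}{73157031499} \approx -3.7184 \cdot 10^{-6}$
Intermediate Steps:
$Z = -45$ ($Z = -81 + 9 \left(-2 + 0\right)^{2} = -81 + 9 \left(-2\right)^{2} = -81 + 9 \cdot 4 = -81 + 36 = -45$)
$d{\left(F \right)} = 2 F$
$X = \sqrt{2398901}$ ($X = \sqrt{2 \left(-45\right) + 2398991} = \sqrt{-90 + 2398991} = \sqrt{2398901} \approx 1548.8$)
$T{\left(f,a \right)} = 4 a f$
$P = -270480 + \sqrt{2398901}$ ($P = \sqrt{2398901} - 4 \cdot 105 \cdot 644 = \sqrt{2398901} - 270480 = -270480 + \sqrt{2398901} \approx -2.6893 \cdot 10^{5}$)
$\frac{1}{P} = \frac{1}{-270480 + \sqrt{2398901}}$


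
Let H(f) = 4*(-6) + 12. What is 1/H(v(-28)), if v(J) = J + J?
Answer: -1/12 ≈ -0.083333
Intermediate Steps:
v(J) = 2*J
H(f) = -12 (H(f) = -24 + 12 = -12)
1/H(v(-28)) = 1/(-12) = -1/12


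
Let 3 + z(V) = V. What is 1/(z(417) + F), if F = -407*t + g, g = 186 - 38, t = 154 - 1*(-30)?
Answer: -1/74326 ≈ -1.3454e-5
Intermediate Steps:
z(V) = -3 + V
t = 184 (t = 154 + 30 = 184)
g = 148
F = -74740 (F = -407*184 + 148 = -74888 + 148 = -74740)
1/(z(417) + F) = 1/((-3 + 417) - 74740) = 1/(414 - 74740) = 1/(-74326) = -1/74326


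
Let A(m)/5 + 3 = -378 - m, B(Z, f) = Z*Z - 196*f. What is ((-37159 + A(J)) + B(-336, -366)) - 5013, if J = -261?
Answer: 141860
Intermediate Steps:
B(Z, f) = Z² - 196*f
A(m) = -1905 - 5*m (A(m) = -15 + 5*(-378 - m) = -15 + (-1890 - 5*m) = -1905 - 5*m)
((-37159 + A(J)) + B(-336, -366)) - 5013 = ((-37159 + (-1905 - 5*(-261))) + ((-336)² - 196*(-366))) - 5013 = ((-37159 + (-1905 + 1305)) + (112896 + 71736)) - 5013 = ((-37159 - 600) + 184632) - 5013 = (-37759 + 184632) - 5013 = 146873 - 5013 = 141860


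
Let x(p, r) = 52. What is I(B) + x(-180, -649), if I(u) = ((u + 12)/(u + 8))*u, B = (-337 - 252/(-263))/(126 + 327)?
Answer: 5238676313593/103023424887 ≈ 50.849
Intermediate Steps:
B = -88379/119139 (B = (-337 - 252*(-1/263))/453 = (-337 + 252/263)*(1/453) = -88379/263*1/453 = -88379/119139 ≈ -0.74181)
I(u) = u*(12 + u)/(8 + u) (I(u) = ((12 + u)/(8 + u))*u = u*(12 + u)/(8 + u))
I(B) + x(-180, -649) = -88379*(12 - 88379/119139)/(119139*(8 - 88379/119139)) + 52 = -88379/119139*1341289/119139/864733/119139 + 52 = -88379/119139*119139/864733*1341289/119139 + 52 = -118541780531/103023424887 + 52 = 5238676313593/103023424887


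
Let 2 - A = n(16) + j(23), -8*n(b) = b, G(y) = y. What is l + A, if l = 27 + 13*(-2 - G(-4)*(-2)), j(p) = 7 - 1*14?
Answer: -92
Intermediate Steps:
j(p) = -7 (j(p) = 7 - 14 = -7)
n(b) = -b/8
A = 11 (A = 2 - (-1/8*16 - 7) = 2 - (-2 - 7) = 2 - 1*(-9) = 2 + 9 = 11)
l = -103 (l = 27 + 13*(-2 - (-4)*(-2)) = 27 + 13*(-2 - 1*8) = 27 + 13*(-2 - 8) = 27 + 13*(-10) = 27 - 130 = -103)
l + A = -103 + 11 = -92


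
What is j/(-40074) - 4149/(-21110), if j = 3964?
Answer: 41293493/422981070 ≈ 0.097625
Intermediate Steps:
j/(-40074) - 4149/(-21110) = 3964/(-40074) - 4149/(-21110) = 3964*(-1/40074) - 4149*(-1/21110) = -1982/20037 + 4149/21110 = 41293493/422981070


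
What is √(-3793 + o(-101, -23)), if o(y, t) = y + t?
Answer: I*√3917 ≈ 62.586*I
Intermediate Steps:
o(y, t) = t + y
√(-3793 + o(-101, -23)) = √(-3793 + (-23 - 101)) = √(-3793 - 124) = √(-3917) = I*√3917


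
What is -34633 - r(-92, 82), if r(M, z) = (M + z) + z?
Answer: -34705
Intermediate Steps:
r(M, z) = M + 2*z
-34633 - r(-92, 82) = -34633 - (-92 + 2*82) = -34633 - (-92 + 164) = -34633 - 1*72 = -34633 - 72 = -34705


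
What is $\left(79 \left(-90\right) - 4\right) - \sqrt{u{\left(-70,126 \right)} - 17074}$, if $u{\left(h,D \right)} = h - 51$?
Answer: $-7114 - i \sqrt{17195} \approx -7114.0 - 131.13 i$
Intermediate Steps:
$u{\left(h,D \right)} = -51 + h$
$\left(79 \left(-90\right) - 4\right) - \sqrt{u{\left(-70,126 \right)} - 17074} = \left(79 \left(-90\right) - 4\right) - \sqrt{\left(-51 - 70\right) - 17074} = \left(-7110 - 4\right) - \sqrt{-121 - 17074} = -7114 - \sqrt{-17195} = -7114 - i \sqrt{17195}$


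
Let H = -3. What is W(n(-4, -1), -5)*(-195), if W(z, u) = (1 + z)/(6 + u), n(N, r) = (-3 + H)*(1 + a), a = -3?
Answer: -2535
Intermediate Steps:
n(N, r) = 12 (n(N, r) = (-3 - 3)*(1 - 3) = -6*(-2) = 12)
W(z, u) = (1 + z)/(6 + u)
W(n(-4, -1), -5)*(-195) = ((1 + 12)/(6 - 5))*(-195) = (13/1)*(-195) = (1*13)*(-195) = 13*(-195) = -2535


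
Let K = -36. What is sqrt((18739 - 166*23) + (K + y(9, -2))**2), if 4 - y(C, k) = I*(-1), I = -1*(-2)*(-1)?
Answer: sqrt(16077) ≈ 126.80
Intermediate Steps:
I = -2 (I = 2*(-1) = -2)
y(C, k) = 2 (y(C, k) = 4 - (-2)*(-1) = 4 - 1*2 = 4 - 2 = 2)
sqrt((18739 - 166*23) + (K + y(9, -2))**2) = sqrt((18739 - 166*23) + (-36 + 2)**2) = sqrt((18739 - 1*3818) + (-34)**2) = sqrt((18739 - 3818) + 1156) = sqrt(14921 + 1156) = sqrt(16077)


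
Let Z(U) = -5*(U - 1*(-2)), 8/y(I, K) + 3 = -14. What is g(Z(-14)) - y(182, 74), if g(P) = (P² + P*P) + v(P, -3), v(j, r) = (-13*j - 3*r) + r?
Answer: 109250/17 ≈ 6426.5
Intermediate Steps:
y(I, K) = -8/17 (y(I, K) = 8/(-3 - 14) = 8/(-17) = 8*(-1/17) = -8/17)
Z(U) = -10 - 5*U (Z(U) = -5*(U + 2) = -5*(2 + U) = -10 - 5*U)
v(j, r) = -13*j - 2*r
g(P) = 6 - 13*P + 2*P² (g(P) = (P² + P*P) + (-13*P - 2*(-3)) = (P² + P²) + (-13*P + 6) = 2*P² + (6 - 13*P) = 6 - 13*P + 2*P²)
g(Z(-14)) - y(182, 74) = (6 - 13*(-10 - 5*(-14)) + 2*(-10 - 5*(-14))²) - 1*(-8/17) = (6 - 13*(-10 + 70) + 2*(-10 + 70)²) + 8/17 = (6 - 13*60 + 2*60²) + 8/17 = (6 - 780 + 2*3600) + 8/17 = (6 - 780 + 7200) + 8/17 = 6426 + 8/17 = 109250/17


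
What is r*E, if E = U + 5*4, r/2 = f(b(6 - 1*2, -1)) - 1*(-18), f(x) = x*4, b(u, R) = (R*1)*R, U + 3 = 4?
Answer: 924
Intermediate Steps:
U = 1 (U = -3 + 4 = 1)
b(u, R) = R**2 (b(u, R) = R*R = R**2)
f(x) = 4*x
r = 44 (r = 2*(4*(-1)**2 - 1*(-18)) = 2*(4*1 + 18) = 2*(4 + 18) = 2*22 = 44)
E = 21 (E = 1 + 5*4 = 1 + 20 = 21)
r*E = 44*21 = 924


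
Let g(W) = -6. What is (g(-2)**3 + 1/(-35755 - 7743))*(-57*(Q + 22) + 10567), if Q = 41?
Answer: -32771744672/21749 ≈ -1.5068e+6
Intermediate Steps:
(g(-2)**3 + 1/(-35755 - 7743))*(-57*(Q + 22) + 10567) = ((-6)**3 + 1/(-35755 - 7743))*(-57*(41 + 22) + 10567) = (-216 + 1/(-43498))*(-57*63 + 10567) = (-216 - 1/43498)*(-3591 + 10567) = -9395569/43498*6976 = -32771744672/21749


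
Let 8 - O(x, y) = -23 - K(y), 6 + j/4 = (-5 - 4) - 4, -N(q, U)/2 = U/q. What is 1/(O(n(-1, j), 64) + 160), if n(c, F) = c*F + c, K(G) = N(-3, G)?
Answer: 3/701 ≈ 0.0042796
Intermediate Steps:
N(q, U) = -2*U/q
j = -76 (j = -24 + 4*((-5 - 4) - 4) = -24 + 4*(-9 - 4) = -24 + 4*(-13) = -24 - 52 = -76)
K(G) = 2*G/3 (K(G) = -2*G/(-3) = -2*G*(-⅓) = 2*G/3)
n(c, F) = c + F*c (n(c, F) = F*c + c = c + F*c)
O(x, y) = 31 + 2*y/3 (O(x, y) = 8 - (-23 - 2*y/3) = 8 + (23 + 2*y/3) = 31 + 2*y/3)
1/(O(n(-1, j), 64) + 160) = 1/((31 + (⅔)*64) + 160) = 1/((31 + 128/3) + 160) = 1/(221/3 + 160) = 1/(701/3) = 3/701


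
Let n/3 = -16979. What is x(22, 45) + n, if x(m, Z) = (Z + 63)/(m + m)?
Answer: -560280/11 ≈ -50935.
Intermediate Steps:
n = -50937 (n = 3*(-16979) = -50937)
x(m, Z) = (63 + Z)/(2*m) (x(m, Z) = (63 + Z)/((2*m)) = (63 + Z)*(1/(2*m)) = (63 + Z)/(2*m))
x(22, 45) + n = (½)*(63 + 45)/22 - 50937 = (½)*(1/22)*108 - 50937 = 27/11 - 50937 = -560280/11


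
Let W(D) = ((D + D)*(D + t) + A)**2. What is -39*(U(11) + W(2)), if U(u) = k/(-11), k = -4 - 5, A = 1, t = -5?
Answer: -52260/11 ≈ -4750.9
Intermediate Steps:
W(D) = (1 + 2*D*(-5 + D))**2 (W(D) = ((D + D)*(D - 5) + 1)**2 = ((2*D)*(-5 + D) + 1)**2 = (2*D*(-5 + D) + 1)**2 = (1 + 2*D*(-5 + D))**2)
k = -9
U(u) = 9/11 (U(u) = -9/(-11) = -9*(-1/11) = 9/11)
-39*(U(11) + W(2)) = -39*(9/11 + (1 - 10*2 + 2*2**2)**2) = -39*(9/11 + (1 - 20 + 2*4)**2) = -39*(9/11 + (1 - 20 + 8)**2) = -39*(9/11 + (-11)**2) = -39*(9/11 + 121) = -39*1340/11 = -52260/11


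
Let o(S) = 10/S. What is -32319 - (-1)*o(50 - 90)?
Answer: -129277/4 ≈ -32319.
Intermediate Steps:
-32319 - (-1)*o(50 - 90) = -32319 - (-1)*10/(50 - 90) = -32319 - (-1)*10/(-40) = -32319 - (-1)*10*(-1/40) = -32319 - (-1)*(-1)/4 = -32319 - 1*1/4 = -32319 - 1/4 = -129277/4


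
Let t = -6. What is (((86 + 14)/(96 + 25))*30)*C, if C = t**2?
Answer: 108000/121 ≈ 892.56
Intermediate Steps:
C = 36 (C = (-6)**2 = 36)
(((86 + 14)/(96 + 25))*30)*C = (((86 + 14)/(96 + 25))*30)*36 = ((100/121)*30)*36 = (3000/121)*36 = 108000/121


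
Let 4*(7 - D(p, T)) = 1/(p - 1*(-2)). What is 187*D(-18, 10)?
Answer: 83963/64 ≈ 1311.9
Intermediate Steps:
D(p, T) = 7 - 1/(4*(2 + p)) (D(p, T) = 7 - 1/(4*(p - 1*(-2))) = 7 - 1/(4*(p + 2)) = 7 - 1/(4*(2 + p)))
187*D(-18, 10) = 187*((55 + 28*(-18))/(4*(2 - 18))) = 187*((1/4)*(55 - 504)/(-16)) = 187*((1/4)*(-1/16)*(-449)) = 187*(449/64) = 83963/64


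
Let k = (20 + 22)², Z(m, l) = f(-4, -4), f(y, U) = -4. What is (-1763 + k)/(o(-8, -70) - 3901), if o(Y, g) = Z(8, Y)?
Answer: -1/3905 ≈ -0.00025608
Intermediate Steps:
Z(m, l) = -4
k = 1764 (k = 42² = 1764)
o(Y, g) = -4
(-1763 + k)/(o(-8, -70) - 3901) = (-1763 + 1764)/(-4 - 3901) = 1/(-3905) = 1*(-1/3905) = -1/3905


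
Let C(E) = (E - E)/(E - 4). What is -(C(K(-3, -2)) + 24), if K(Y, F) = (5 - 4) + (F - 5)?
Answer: -24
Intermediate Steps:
K(Y, F) = -4 + F (K(Y, F) = 1 + (-5 + F) = -4 + F)
C(E) = 0 (C(E) = 0/(-4 + E) = 0)
-(C(K(-3, -2)) + 24) = -(0 + 24) = -1*24 = -24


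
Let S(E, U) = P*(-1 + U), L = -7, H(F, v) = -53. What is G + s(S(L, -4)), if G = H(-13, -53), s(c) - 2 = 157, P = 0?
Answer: 106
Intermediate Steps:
S(E, U) = 0 (S(E, U) = 0*(-1 + U) = 0)
s(c) = 159 (s(c) = 2 + 157 = 159)
G = -53
G + s(S(L, -4)) = -53 + 159 = 106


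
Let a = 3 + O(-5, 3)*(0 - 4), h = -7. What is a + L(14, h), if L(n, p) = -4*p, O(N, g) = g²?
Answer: -5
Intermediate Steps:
a = -33 (a = 3 + 3²*(0 - 4) = 3 + 9*(-4) = 3 - 36 = -33)
a + L(14, h) = -33 - 4*(-7) = -33 + 28 = -5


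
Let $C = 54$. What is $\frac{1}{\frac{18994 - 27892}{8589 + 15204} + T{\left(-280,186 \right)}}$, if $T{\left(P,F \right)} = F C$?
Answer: $\frac{7931}{79655998} \approx 9.9566 \cdot 10^{-5}$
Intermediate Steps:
$T{\left(P,F \right)} = 54 F$ ($T{\left(P,F \right)} = F 54 = 54 F$)
$\frac{1}{\frac{18994 - 27892}{8589 + 15204} + T{\left(-280,186 \right)}} = \frac{1}{\frac{18994 - 27892}{8589 + 15204} + 54 \cdot 186} = \frac{1}{- \frac{8898}{23793} + 10044} = \frac{1}{\left(-8898\right) \frac{1}{23793} + 10044} = \frac{1}{- \frac{2966}{7931} + 10044} = \frac{1}{\frac{79655998}{7931}} = \frac{7931}{79655998}$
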